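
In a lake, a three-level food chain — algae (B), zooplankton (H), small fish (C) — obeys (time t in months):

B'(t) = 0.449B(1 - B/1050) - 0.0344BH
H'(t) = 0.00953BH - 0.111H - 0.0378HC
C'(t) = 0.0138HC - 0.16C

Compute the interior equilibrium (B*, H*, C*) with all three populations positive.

B* ≈ 117, H* ≈ 11.6, C* ≈ 26.6

From dC/dt = 0: 0.0138H* = 0.16, so H* = 11.6.
From dB/dt = 0: 0.449(1 - B*/1050) = 0.0344·11.6, giving B* = 1050·(1 - 0.888) = 117.
From dH/dt = 0: 0.00953·117 - 0.111 = 0.0378C*, so C* = 1.01/0.0378 = 26.6.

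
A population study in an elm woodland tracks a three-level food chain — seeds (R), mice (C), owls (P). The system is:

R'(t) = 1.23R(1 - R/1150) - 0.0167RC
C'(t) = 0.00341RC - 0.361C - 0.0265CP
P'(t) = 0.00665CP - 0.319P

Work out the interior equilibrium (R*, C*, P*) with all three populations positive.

R* ≈ 401, C* ≈ 48, P* ≈ 38

From dP/dt = 0: 0.00665C* = 0.319, so C* = 48.
From dR/dt = 0: 1.23(1 - R*/1150) = 0.0167·48, giving R* = 1150·(1 - 0.651) = 401.
From dC/dt = 0: 0.00341·401 - 0.361 = 0.0265P*, so P* = 1.01/0.0265 = 38.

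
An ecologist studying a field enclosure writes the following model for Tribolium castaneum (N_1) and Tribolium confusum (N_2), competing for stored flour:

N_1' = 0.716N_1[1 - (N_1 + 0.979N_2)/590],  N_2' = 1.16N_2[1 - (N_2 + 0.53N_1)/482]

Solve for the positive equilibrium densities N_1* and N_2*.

Setting both brackets to zero gives the nullclines N_1 + 0.979N_2 = 590 and 0.53N_1 + N_2 = 482.
Substituting N_2 = 482 - 0.53N_1 into the first: N_1(1 - 0.979·0.53) = 590 - 0.979·482.
So N_1* = 118/0.481 = 246, and then N_2* = 482 - 0.53·246 = 352.

N_1* ≈ 246, N_2* ≈ 352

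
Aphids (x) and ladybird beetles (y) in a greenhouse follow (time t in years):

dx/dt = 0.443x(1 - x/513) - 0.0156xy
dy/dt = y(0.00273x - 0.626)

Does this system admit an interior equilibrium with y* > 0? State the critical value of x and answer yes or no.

The predator equation gives dy/dt > 0 only when x > 0.626/0.00273 = 229.
Without the predator, x → K = 513. Since 513 > 229, the predator can invade and persist.

Threshold x = 229; K > 229, so yes, the predator persists.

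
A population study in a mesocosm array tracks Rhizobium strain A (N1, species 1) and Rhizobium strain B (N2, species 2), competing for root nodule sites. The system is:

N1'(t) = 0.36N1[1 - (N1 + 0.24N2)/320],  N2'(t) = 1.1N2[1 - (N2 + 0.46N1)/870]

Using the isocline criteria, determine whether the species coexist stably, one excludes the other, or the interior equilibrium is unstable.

Compare the nullcline intercepts: K1/α12 = 320/0.24 = 1330 > K2 = 870; K2/α21 = 870/0.46 = 1890 > K1 = 320.
Since both inequalities hold, each species can invade when rare, so the interior equilibrium is stable.

stable coexistence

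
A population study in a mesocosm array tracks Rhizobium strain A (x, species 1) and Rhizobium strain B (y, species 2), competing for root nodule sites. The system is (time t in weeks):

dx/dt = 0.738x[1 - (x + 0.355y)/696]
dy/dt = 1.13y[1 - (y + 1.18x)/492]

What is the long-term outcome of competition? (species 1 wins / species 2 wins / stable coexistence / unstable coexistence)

species 1 excludes species 2

Compare the nullcline intercepts: K1/α12 = 696/0.355 = 1960 > K2 = 492; K2/α21 = 492/1.18 = 417 < K1 = 696.
Since the inequalities point opposite ways, species 1 can invade but species 2 cannot.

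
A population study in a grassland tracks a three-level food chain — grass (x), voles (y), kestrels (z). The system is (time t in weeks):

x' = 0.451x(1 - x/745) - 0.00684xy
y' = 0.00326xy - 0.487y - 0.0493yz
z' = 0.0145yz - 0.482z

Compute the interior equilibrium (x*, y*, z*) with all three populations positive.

x* ≈ 369, y* ≈ 33.2, z* ≈ 14.5

From dz/dt = 0: 0.0145y* = 0.482, so y* = 33.2.
From dx/dt = 0: 0.451(1 - x*/745) = 0.00684·33.2, giving x* = 745·(1 - 0.504) = 369.
From dy/dt = 0: 0.00326·369 - 0.487 = 0.0493z*, so z* = 0.717/0.0493 = 14.5.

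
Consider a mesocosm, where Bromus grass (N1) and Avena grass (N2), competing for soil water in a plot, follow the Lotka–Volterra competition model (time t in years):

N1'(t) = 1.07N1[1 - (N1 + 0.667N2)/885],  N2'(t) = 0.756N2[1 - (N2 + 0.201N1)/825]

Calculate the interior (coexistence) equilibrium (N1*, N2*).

N1* ≈ 387, N2* ≈ 747

Setting both brackets to zero gives the nullclines N1 + 0.667N2 = 885 and 0.201N1 + N2 = 825.
Substituting N2 = 825 - 0.201N1 into the first: N1(1 - 0.667·0.201) = 885 - 0.667·825.
So N1* = 335/0.866 = 387, and then N2* = 825 - 0.201·387 = 747.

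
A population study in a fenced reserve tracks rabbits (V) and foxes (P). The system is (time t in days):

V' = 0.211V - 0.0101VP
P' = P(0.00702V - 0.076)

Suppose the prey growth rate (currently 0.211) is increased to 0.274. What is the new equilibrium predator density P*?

P* ≈ 27.1

At the interior fixed point, setting dV/dt = 0 with V > 0 fixes P* = (prey growth rate)/(VP coefficient) — independent of the other coefficients.
With the change, P* = 0.274/0.0101 = 27.1; it rises from 20.9.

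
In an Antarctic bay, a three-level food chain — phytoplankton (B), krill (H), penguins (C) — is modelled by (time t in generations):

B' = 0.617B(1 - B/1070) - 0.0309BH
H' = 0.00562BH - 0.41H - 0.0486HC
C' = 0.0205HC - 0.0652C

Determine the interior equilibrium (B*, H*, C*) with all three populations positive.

B* ≈ 900, H* ≈ 3.18, C* ≈ 95.6

From dC/dt = 0: 0.0205H* = 0.0652, so H* = 3.18.
From dB/dt = 0: 0.617(1 - B*/1070) = 0.0309·3.18, giving B* = 1070·(1 - 0.159) = 900.
From dH/dt = 0: 0.00562·900 - 0.41 = 0.0486C*, so C* = 4.65/0.0486 = 95.6.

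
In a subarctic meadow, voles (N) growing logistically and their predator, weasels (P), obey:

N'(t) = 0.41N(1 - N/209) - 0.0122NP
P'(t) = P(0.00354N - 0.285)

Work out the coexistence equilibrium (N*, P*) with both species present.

N* ≈ 80.5, P* ≈ 20.7

From dP/dt = 0 with P > 0: 0.00354N* = 0.285, so N* = 80.5.
Substitute into dN/dt = 0: 0.41(1 - 80.5/209) = 0.0122P*.
The bracket is 0.615, giving P* = 0.252/0.0122 = 20.7.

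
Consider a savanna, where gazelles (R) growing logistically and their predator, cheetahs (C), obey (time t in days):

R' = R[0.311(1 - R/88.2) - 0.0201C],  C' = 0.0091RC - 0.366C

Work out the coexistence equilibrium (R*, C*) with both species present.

From dC/dt = 0 with C > 0: 0.0091R* = 0.366, so R* = 40.2.
Substitute into dR/dt = 0: 0.311(1 - 40.2/88.2) = 0.0201C*.
The bracket is 0.544, giving C* = 0.169/0.0201 = 8.42.

R* ≈ 40.2, C* ≈ 8.42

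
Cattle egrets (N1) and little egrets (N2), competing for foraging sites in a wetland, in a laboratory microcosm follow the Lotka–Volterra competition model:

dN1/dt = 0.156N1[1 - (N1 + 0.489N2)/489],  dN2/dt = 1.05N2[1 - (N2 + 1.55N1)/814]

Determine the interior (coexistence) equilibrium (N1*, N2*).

N1* ≈ 376, N2* ≈ 232

Setting both brackets to zero gives the nullclines N1 + 0.489N2 = 489 and 1.55N1 + N2 = 814.
Substituting N2 = 814 - 1.55N1 into the first: N1(1 - 0.489·1.55) = 489 - 0.489·814.
So N1* = 91/0.242 = 376, and then N2* = 814 - 1.55·376 = 232.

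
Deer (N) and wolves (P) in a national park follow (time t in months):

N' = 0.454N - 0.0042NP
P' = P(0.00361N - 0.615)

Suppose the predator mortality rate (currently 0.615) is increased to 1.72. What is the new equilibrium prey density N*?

At the interior fixed point, setting dP/dt = 0 with P > 0 fixes N* = (predator death rate)/(NP coefficient) — independent of the other coefficients.
With the change, N* = 1.72/0.00361 = 476; it rises from 170.

N* ≈ 476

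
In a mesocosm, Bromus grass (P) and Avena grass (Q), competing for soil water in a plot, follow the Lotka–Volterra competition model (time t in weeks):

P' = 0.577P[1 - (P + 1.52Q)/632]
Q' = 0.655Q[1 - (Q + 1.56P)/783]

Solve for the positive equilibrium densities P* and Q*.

P* ≈ 407, Q* ≈ 148

Setting both brackets to zero gives the nullclines P + 1.52Q = 632 and 1.56P + Q = 783.
Substituting Q = 783 - 1.56P into the first: P(1 - 1.52·1.56) = 632 - 1.52·783.
So P* = -558/-1.37 = 407, and then Q* = 783 - 1.56·407 = 148.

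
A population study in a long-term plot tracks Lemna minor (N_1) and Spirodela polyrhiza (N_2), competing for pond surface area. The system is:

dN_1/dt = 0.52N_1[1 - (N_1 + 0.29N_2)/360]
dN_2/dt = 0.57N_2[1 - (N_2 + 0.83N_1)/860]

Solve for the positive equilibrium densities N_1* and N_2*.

Setting both brackets to zero gives the nullclines N_1 + 0.29N_2 = 360 and 0.83N_1 + N_2 = 860.
Substituting N_2 = 860 - 0.83N_1 into the first: N_1(1 - 0.29·0.83) = 360 - 0.29·860.
So N_1* = 111/0.759 = 146, and then N_2* = 860 - 0.83·146 = 739.

N_1* ≈ 146, N_2* ≈ 739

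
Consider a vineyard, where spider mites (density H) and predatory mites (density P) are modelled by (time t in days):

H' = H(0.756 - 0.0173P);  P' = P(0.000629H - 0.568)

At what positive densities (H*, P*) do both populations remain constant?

H* ≈ 903, P* ≈ 43.7

Set dP/dt = 0 with P > 0: 0.000629H - 0.568 = 0, so H* = 0.568/0.000629 = 903.
Set dH/dt = 0 with H > 0: 0.756 - 0.0173P = 0, so P* = 0.756/0.0173 = 43.7.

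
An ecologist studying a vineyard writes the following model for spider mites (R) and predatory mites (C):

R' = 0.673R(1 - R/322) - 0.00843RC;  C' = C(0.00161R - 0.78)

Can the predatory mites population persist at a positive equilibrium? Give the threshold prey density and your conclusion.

The predator equation gives dC/dt > 0 only when R > 0.78/0.00161 = 484.
Without the predator, R → K = 322. Since 322 < 484, the predator cannot invade.

Threshold R = 484; K < 484, so no, the predator goes extinct.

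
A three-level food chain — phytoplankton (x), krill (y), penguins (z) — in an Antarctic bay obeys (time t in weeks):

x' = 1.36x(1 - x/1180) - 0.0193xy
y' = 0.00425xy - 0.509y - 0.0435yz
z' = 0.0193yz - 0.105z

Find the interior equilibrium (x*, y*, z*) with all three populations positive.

x* ≈ 1090, y* ≈ 5.44, z* ≈ 94.7

From dz/dt = 0: 0.0193y* = 0.105, so y* = 5.44.
From dx/dt = 0: 1.36(1 - x*/1180) = 0.0193·5.44, giving x* = 1180·(1 - 0.0772) = 1090.
From dy/dt = 0: 0.00425·1090 - 0.509 = 0.0435z*, so z* = 4.12/0.0435 = 94.7.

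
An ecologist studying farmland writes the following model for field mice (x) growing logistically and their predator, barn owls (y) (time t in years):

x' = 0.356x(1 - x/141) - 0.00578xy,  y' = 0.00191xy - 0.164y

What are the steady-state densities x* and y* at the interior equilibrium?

x* ≈ 85.9, y* ≈ 24.1

From dy/dt = 0 with y > 0: 0.00191x* = 0.164, so x* = 85.9.
Substitute into dx/dt = 0: 0.356(1 - 85.9/141) = 0.00578y*.
The bracket is 0.391, giving y* = 0.139/0.00578 = 24.1.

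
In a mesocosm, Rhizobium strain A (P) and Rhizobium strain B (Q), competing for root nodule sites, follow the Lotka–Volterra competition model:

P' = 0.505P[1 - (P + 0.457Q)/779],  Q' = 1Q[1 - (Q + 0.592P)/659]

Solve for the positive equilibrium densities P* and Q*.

Setting both brackets to zero gives the nullclines P + 0.457Q = 779 and 0.592P + Q = 659.
Substituting Q = 659 - 0.592P into the first: P(1 - 0.457·0.592) = 779 - 0.457·659.
So P* = 478/0.729 = 655, and then Q* = 659 - 0.592·655 = 271.

P* ≈ 655, Q* ≈ 271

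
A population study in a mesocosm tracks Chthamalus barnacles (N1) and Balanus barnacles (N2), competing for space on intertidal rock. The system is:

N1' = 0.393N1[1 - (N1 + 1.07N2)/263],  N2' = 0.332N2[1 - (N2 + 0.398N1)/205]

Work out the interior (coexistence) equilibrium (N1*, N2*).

N1* ≈ 76, N2* ≈ 175

Setting both brackets to zero gives the nullclines N1 + 1.07N2 = 263 and 0.398N1 + N2 = 205.
Substituting N2 = 205 - 0.398N1 into the first: N1(1 - 1.07·0.398) = 263 - 1.07·205.
So N1* = 43.6/0.574 = 76, and then N2* = 205 - 0.398·76 = 175.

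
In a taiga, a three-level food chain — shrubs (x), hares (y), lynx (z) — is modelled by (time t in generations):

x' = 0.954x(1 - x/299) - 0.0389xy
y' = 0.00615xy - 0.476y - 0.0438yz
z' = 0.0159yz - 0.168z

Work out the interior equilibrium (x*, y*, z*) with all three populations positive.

From dz/dt = 0: 0.0159y* = 0.168, so y* = 10.6.
From dx/dt = 0: 0.954(1 - x*/299) = 0.0389·10.6, giving x* = 299·(1 - 0.431) = 170.
From dy/dt = 0: 0.00615·170 - 0.476 = 0.0438z*, so z* = 0.571/0.0438 = 13.

x* ≈ 170, y* ≈ 10.6, z* ≈ 13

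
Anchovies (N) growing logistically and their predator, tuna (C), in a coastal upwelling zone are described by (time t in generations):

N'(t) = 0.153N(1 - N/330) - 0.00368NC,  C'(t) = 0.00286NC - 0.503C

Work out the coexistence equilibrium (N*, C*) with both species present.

N* ≈ 176, C* ≈ 19.4

From dC/dt = 0 with C > 0: 0.00286N* = 0.503, so N* = 176.
Substitute into dN/dt = 0: 0.153(1 - 176/330) = 0.00368C*.
The bracket is 0.467, giving C* = 0.0715/0.00368 = 19.4.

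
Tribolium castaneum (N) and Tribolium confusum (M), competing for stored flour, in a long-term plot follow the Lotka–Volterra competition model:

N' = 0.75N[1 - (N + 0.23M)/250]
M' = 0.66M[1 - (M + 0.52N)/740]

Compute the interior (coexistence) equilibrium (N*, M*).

Setting both brackets to zero gives the nullclines N + 0.23M = 250 and 0.52N + M = 740.
Substituting M = 740 - 0.52N into the first: N(1 - 0.23·0.52) = 250 - 0.23·740.
So N* = 79.8/0.88 = 90.6, and then M* = 740 - 0.52·90.6 = 693.

N* ≈ 90.6, M* ≈ 693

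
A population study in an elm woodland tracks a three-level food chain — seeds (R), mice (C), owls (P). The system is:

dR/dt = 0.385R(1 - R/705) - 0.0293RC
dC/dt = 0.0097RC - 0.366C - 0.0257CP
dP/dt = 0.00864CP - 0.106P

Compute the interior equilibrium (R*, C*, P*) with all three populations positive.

From dP/dt = 0: 0.00864C* = 0.106, so C* = 12.3.
From dR/dt = 0: 0.385(1 - R*/705) = 0.0293·12.3, giving R* = 705·(1 - 0.934) = 46.8.
From dC/dt = 0: 0.0097·46.8 - 0.366 = 0.0257P*, so P* = 0.0875/0.0257 = 3.41.

R* ≈ 46.8, C* ≈ 12.3, P* ≈ 3.41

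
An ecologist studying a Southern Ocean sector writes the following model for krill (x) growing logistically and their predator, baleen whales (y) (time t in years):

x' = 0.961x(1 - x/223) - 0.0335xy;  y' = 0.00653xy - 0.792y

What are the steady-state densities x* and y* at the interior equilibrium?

From dy/dt = 0 with y > 0: 0.00653x* = 0.792, so x* = 121.
Substitute into dx/dt = 0: 0.961(1 - 121/223) = 0.0335y*.
The bracket is 0.456, giving y* = 0.438/0.0335 = 13.1.

x* ≈ 121, y* ≈ 13.1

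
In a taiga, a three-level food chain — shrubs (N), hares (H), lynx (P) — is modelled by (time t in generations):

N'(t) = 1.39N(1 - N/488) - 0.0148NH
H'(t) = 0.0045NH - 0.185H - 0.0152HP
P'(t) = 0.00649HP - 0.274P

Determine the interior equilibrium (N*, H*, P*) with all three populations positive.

N* ≈ 269, H* ≈ 42.2, P* ≈ 67.4

From dP/dt = 0: 0.00649H* = 0.274, so H* = 42.2.
From dN/dt = 0: 1.39(1 - N*/488) = 0.0148·42.2, giving N* = 488·(1 - 0.45) = 269.
From dH/dt = 0: 0.0045·269 - 0.185 = 0.0152P*, so P* = 1.02/0.0152 = 67.4.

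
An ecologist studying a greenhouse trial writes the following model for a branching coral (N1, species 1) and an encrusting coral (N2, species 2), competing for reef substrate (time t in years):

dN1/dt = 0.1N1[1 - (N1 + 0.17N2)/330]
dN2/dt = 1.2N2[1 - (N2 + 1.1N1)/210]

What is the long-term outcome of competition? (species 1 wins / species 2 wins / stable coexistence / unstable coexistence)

species 1 excludes species 2

Compare the nullcline intercepts: K1/α12 = 330/0.17 = 1940 > K2 = 210; K2/α21 = 210/1.1 = 191 < K1 = 330.
Since the inequalities point opposite ways, species 1 can invade but species 2 cannot.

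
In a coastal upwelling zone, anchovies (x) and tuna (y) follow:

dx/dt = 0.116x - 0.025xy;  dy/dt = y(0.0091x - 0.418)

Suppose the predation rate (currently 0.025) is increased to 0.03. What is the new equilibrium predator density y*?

At the interior fixed point, setting dx/dt = 0 with x > 0 fixes y* = (prey growth rate)/(xy coefficient) — independent of the other coefficients.
With the change, y* = 0.116/0.03 = 3.87; it falls from 4.64.

y* ≈ 3.87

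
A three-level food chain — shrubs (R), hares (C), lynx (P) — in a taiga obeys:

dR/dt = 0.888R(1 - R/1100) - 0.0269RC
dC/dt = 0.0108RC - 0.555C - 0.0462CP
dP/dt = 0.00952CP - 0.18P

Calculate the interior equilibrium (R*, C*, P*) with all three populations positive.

R* ≈ 470, C* ≈ 18.9, P* ≈ 97.8

From dP/dt = 0: 0.00952C* = 0.18, so C* = 18.9.
From dR/dt = 0: 0.888(1 - R*/1100) = 0.0269·18.9, giving R* = 1100·(1 - 0.573) = 470.
From dC/dt = 0: 0.0108·470 - 0.555 = 0.0462P*, so P* = 4.52/0.0462 = 97.8.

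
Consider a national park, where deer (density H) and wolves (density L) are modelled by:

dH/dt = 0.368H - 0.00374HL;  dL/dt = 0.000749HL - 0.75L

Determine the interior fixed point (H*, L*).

Set dL/dt = 0 with L > 0: 0.000749H - 0.75 = 0, so H* = 0.75/0.000749 = 1000.
Set dH/dt = 0 with H > 0: 0.368 - 0.00374L = 0, so L* = 0.368/0.00374 = 98.4.

H* ≈ 1000, L* ≈ 98.4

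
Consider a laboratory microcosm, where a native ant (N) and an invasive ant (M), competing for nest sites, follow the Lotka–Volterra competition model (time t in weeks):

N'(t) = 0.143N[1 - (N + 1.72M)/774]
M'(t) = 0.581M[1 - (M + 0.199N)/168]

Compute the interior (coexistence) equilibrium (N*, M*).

Setting both brackets to zero gives the nullclines N + 1.72M = 774 and 0.199N + M = 168.
Substituting M = 168 - 0.199N into the first: N(1 - 1.72·0.199) = 774 - 1.72·168.
So N* = 485/0.658 = 737, and then M* = 168 - 0.199·737 = 21.2.

N* ≈ 737, M* ≈ 21.2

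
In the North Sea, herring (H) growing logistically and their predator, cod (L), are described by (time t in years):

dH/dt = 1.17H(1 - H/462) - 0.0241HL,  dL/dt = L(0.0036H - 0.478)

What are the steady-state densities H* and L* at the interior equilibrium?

H* ≈ 133, L* ≈ 34.6

From dL/dt = 0 with L > 0: 0.0036H* = 0.478, so H* = 133.
Substitute into dH/dt = 0: 1.17(1 - 133/462) = 0.0241L*.
The bracket is 0.713, giving L* = 0.834/0.0241 = 34.6.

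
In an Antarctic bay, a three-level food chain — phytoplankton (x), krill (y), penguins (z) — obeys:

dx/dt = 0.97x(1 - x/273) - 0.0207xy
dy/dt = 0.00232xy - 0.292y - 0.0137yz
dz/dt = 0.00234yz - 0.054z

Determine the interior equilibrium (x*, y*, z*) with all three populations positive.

x* ≈ 139, y* ≈ 23.1, z* ≈ 2.15

From dz/dt = 0: 0.00234y* = 0.054, so y* = 23.1.
From dx/dt = 0: 0.97(1 - x*/273) = 0.0207·23.1, giving x* = 273·(1 - 0.492) = 139.
From dy/dt = 0: 0.00232·139 - 0.292 = 0.0137z*, so z* = 0.0295/0.0137 = 2.15.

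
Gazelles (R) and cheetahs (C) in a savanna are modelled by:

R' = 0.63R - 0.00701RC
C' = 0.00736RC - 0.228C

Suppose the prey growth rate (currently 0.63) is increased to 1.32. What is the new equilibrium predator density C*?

C* ≈ 188

At the interior fixed point, setting dR/dt = 0 with R > 0 fixes C* = (prey growth rate)/(RC coefficient) — independent of the other coefficients.
With the change, C* = 1.32/0.00701 = 188; it rises from 89.9.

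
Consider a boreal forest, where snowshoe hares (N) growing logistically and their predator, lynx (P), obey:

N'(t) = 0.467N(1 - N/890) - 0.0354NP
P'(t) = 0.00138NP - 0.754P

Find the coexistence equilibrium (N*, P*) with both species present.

From dP/dt = 0 with P > 0: 0.00138N* = 0.754, so N* = 546.
Substitute into dN/dt = 0: 0.467(1 - 546/890) = 0.0354P*.
The bracket is 0.386, giving P* = 0.18/0.0354 = 5.09.

N* ≈ 546, P* ≈ 5.09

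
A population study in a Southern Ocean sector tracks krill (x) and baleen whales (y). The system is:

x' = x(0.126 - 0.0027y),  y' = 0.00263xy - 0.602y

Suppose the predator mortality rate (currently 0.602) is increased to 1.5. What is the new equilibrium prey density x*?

At the interior fixed point, setting dy/dt = 0 with y > 0 fixes x* = (predator death rate)/(xy coefficient) — independent of the other coefficients.
With the change, x* = 1.5/0.00263 = 570; it rises from 229.

x* ≈ 570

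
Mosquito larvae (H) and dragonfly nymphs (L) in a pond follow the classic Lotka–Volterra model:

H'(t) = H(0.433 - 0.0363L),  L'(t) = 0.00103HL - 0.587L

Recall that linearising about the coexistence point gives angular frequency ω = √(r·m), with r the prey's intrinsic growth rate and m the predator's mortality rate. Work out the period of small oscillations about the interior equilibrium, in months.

T ≈ 12.5 months

Here r = 0.433 and m = 0.587, so r·m = 0.254.
ω = √0.254 = 0.504 per month, hence T = 2π/ω ≈ 12.5 months.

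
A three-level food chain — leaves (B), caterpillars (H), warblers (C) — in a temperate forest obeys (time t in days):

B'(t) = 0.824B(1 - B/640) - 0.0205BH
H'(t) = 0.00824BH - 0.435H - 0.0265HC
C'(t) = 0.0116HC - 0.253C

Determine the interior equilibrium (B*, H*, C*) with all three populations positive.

B* ≈ 293, H* ≈ 21.8, C* ≈ 74.6

From dC/dt = 0: 0.0116H* = 0.253, so H* = 21.8.
From dB/dt = 0: 0.824(1 - B*/640) = 0.0205·21.8, giving B* = 640·(1 - 0.543) = 293.
From dH/dt = 0: 0.00824·293 - 0.435 = 0.0265C*, so C* = 1.98/0.0265 = 74.6.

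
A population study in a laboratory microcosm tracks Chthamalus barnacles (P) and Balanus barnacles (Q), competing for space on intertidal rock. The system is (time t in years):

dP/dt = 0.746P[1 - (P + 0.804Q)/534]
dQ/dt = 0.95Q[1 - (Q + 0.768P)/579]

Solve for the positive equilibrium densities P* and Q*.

Setting both brackets to zero gives the nullclines P + 0.804Q = 534 and 0.768P + Q = 579.
Substituting Q = 579 - 0.768P into the first: P(1 - 0.804·0.768) = 534 - 0.804·579.
So P* = 68.5/0.383 = 179, and then Q* = 579 - 0.768·179 = 442.

P* ≈ 179, Q* ≈ 442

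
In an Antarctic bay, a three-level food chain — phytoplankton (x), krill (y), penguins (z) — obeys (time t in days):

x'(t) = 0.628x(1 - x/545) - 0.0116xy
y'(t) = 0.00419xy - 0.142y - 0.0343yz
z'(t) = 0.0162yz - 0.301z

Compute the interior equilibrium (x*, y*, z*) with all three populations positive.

x* ≈ 358, y* ≈ 18.6, z* ≈ 39.6

From dz/dt = 0: 0.0162y* = 0.301, so y* = 18.6.
From dx/dt = 0: 0.628(1 - x*/545) = 0.0116·18.6, giving x* = 545·(1 - 0.343) = 358.
From dy/dt = 0: 0.00419·358 - 0.142 = 0.0343z*, so z* = 1.36/0.0343 = 39.6.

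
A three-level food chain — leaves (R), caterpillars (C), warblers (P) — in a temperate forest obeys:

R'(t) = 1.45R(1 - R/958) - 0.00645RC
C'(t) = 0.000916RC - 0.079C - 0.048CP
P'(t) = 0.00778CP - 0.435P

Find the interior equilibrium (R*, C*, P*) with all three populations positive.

R* ≈ 720, C* ≈ 55.9, P* ≈ 12.1

From dP/dt = 0: 0.00778C* = 0.435, so C* = 55.9.
From dR/dt = 0: 1.45(1 - R*/958) = 0.00645·55.9, giving R* = 958·(1 - 0.249) = 720.
From dC/dt = 0: 0.000916·720 - 0.079 = 0.048P*, so P* = 0.58/0.048 = 12.1.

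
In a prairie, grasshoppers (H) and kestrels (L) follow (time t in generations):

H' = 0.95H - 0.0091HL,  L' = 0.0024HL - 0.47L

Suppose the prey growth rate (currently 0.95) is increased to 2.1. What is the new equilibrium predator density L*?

L* ≈ 231

At the interior fixed point, setting dH/dt = 0 with H > 0 fixes L* = (prey growth rate)/(HL coefficient) — independent of the other coefficients.
With the change, L* = 2.1/0.0091 = 231; it rises from 104.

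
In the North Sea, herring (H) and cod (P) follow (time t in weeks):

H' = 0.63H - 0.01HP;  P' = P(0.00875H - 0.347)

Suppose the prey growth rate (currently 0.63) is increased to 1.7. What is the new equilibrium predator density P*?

At the interior fixed point, setting dH/dt = 0 with H > 0 fixes P* = (prey growth rate)/(HP coefficient) — independent of the other coefficients.
With the change, P* = 1.7/0.01 = 170; it rises from 63.

P* ≈ 170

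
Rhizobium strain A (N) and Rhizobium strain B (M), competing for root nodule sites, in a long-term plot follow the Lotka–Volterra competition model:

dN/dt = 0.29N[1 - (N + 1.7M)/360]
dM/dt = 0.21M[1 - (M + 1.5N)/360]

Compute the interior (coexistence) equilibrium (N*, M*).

N* ≈ 163, M* ≈ 116

Setting both brackets to zero gives the nullclines N + 1.7M = 360 and 1.5N + M = 360.
Substituting M = 360 - 1.5N into the first: N(1 - 1.7·1.5) = 360 - 1.7·360.
So N* = -252/-1.55 = 163, and then M* = 360 - 1.5·163 = 116.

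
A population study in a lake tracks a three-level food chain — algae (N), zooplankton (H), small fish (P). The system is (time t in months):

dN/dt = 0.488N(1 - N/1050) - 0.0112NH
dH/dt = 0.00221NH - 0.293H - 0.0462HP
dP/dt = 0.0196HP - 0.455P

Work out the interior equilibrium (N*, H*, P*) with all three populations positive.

N* ≈ 491, H* ≈ 23.2, P* ≈ 17.1

From dP/dt = 0: 0.0196H* = 0.455, so H* = 23.2.
From dN/dt = 0: 0.488(1 - N*/1050) = 0.0112·23.2, giving N* = 1050·(1 - 0.533) = 491.
From dH/dt = 0: 0.00221·491 - 0.293 = 0.0462P*, so P* = 0.791/0.0462 = 17.1.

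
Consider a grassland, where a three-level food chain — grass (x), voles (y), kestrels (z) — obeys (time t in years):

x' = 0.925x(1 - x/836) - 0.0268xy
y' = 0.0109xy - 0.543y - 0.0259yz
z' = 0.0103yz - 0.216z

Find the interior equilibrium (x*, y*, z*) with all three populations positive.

From dz/dt = 0: 0.0103y* = 0.216, so y* = 21.
From dx/dt = 0: 0.925(1 - x*/836) = 0.0268·21, giving x* = 836·(1 - 0.608) = 328.
From dy/dt = 0: 0.0109·328 - 0.543 = 0.0259z*, so z* = 3.03/0.0259 = 117.

x* ≈ 328, y* ≈ 21, z* ≈ 117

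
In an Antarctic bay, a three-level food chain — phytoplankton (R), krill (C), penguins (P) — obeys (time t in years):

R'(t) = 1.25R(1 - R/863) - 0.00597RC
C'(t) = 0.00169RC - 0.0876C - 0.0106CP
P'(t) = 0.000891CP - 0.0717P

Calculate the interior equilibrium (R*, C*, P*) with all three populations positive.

From dP/dt = 0: 0.000891C* = 0.0717, so C* = 80.5.
From dR/dt = 0: 1.25(1 - R*/863) = 0.00597·80.5, giving R* = 863·(1 - 0.384) = 531.
From dC/dt = 0: 0.00169·531 - 0.0876 = 0.0106P*, so P* = 0.81/0.0106 = 76.4.

R* ≈ 531, C* ≈ 80.5, P* ≈ 76.4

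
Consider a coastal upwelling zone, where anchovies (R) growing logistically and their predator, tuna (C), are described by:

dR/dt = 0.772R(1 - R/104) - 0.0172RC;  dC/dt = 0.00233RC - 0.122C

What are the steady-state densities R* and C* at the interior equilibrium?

R* ≈ 52.4, C* ≈ 22.3

From dC/dt = 0 with C > 0: 0.00233R* = 0.122, so R* = 52.4.
Substitute into dR/dt = 0: 0.772(1 - 52.4/104) = 0.0172C*.
The bracket is 0.497, giving C* = 0.383/0.0172 = 22.3.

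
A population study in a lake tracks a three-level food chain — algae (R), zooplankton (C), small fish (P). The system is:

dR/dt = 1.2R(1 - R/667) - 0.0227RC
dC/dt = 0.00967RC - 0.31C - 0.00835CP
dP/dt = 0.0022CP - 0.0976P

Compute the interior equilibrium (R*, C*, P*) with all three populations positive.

From dP/dt = 0: 0.0022C* = 0.0976, so C* = 44.4.
From dR/dt = 0: 1.2(1 - R*/667) = 0.0227·44.4, giving R* = 667·(1 - 0.839) = 107.
From dC/dt = 0: 0.00967·107 - 0.31 = 0.00835P*, so P* = 0.727/0.00835 = 87.1.

R* ≈ 107, C* ≈ 44.4, P* ≈ 87.1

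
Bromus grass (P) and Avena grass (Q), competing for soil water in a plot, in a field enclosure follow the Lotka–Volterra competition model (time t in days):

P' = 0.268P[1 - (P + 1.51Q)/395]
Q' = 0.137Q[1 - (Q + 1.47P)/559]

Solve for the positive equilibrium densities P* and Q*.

P* ≈ 368, Q* ≈ 17.8

Setting both brackets to zero gives the nullclines P + 1.51Q = 395 and 1.47P + Q = 559.
Substituting Q = 559 - 1.47P into the first: P(1 - 1.51·1.47) = 395 - 1.51·559.
So P* = -449/-1.22 = 368, and then Q* = 559 - 1.47·368 = 17.8.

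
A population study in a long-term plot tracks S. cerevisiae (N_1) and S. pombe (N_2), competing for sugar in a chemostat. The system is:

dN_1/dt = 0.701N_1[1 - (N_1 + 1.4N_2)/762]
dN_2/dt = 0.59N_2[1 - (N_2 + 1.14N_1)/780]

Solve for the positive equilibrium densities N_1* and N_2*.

N_1* ≈ 554, N_2* ≈ 149

Setting both brackets to zero gives the nullclines N_1 + 1.4N_2 = 762 and 1.14N_1 + N_2 = 780.
Substituting N_2 = 780 - 1.14N_1 into the first: N_1(1 - 1.4·1.14) = 762 - 1.4·780.
So N_1* = -330/-0.596 = 554, and then N_2* = 780 - 1.14·554 = 149.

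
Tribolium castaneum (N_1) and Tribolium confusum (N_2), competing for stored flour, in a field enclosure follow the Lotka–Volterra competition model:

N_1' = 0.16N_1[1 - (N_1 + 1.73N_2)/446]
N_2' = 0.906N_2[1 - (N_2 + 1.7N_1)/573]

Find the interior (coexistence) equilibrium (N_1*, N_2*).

Setting both brackets to zero gives the nullclines N_1 + 1.73N_2 = 446 and 1.7N_1 + N_2 = 573.
Substituting N_2 = 573 - 1.7N_1 into the first: N_1(1 - 1.73·1.7) = 446 - 1.73·573.
So N_1* = -545/-1.94 = 281, and then N_2* = 573 - 1.7·281 = 95.4.

N_1* ≈ 281, N_2* ≈ 95.4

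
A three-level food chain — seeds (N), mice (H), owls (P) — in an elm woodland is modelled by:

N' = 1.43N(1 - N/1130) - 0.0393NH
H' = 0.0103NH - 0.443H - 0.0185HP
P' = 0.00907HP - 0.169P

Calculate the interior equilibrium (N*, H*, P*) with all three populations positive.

From dP/dt = 0: 0.00907H* = 0.169, so H* = 18.6.
From dN/dt = 0: 1.43(1 - N*/1130) = 0.0393·18.6, giving N* = 1130·(1 - 0.512) = 551.
From dH/dt = 0: 0.0103·551 - 0.443 = 0.0185P*, so P* = 5.24/0.0185 = 283.

N* ≈ 551, H* ≈ 18.6, P* ≈ 283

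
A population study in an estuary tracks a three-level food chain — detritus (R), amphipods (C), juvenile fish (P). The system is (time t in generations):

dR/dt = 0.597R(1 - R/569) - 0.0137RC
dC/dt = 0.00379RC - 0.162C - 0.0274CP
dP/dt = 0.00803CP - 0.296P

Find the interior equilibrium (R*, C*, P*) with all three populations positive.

From dP/dt = 0: 0.00803C* = 0.296, so C* = 36.9.
From dR/dt = 0: 0.597(1 - R*/569) = 0.0137·36.9, giving R* = 569·(1 - 0.846) = 87.7.
From dC/dt = 0: 0.00379·87.7 - 0.162 = 0.0274P*, so P* = 0.17/0.0274 = 6.22.

R* ≈ 87.7, C* ≈ 36.9, P* ≈ 6.22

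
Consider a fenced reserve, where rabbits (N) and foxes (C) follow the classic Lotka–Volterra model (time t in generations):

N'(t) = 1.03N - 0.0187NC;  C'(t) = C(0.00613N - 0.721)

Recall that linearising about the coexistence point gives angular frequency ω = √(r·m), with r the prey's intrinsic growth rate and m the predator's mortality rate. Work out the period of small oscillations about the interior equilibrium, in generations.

T ≈ 7.29 generations

Here r = 1.03 and m = 0.721, so r·m = 0.743.
ω = √0.743 = 0.862 per generation, hence T = 2π/ω ≈ 7.29 generations.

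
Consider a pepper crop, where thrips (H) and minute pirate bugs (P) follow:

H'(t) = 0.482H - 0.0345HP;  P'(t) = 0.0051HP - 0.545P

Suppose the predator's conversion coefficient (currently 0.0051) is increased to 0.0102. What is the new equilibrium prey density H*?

At the interior fixed point, setting dP/dt = 0 with P > 0 fixes H* = (predator death rate)/(HP coefficient) — independent of the other coefficients.
With the change, H* = 0.545/0.0102 = 53.4; it falls from 107.

H* ≈ 53.4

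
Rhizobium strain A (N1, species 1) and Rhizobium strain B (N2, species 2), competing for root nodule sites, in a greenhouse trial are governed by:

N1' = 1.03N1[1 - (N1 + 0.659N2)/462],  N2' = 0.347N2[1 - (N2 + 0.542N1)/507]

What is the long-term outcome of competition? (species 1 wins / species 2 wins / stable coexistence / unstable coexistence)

Compare the nullcline intercepts: K1/α12 = 462/0.659 = 701 > K2 = 507; K2/α21 = 507/0.542 = 935 > K1 = 462.
Since both inequalities hold, each species can invade when rare, so the interior equilibrium is stable.

stable coexistence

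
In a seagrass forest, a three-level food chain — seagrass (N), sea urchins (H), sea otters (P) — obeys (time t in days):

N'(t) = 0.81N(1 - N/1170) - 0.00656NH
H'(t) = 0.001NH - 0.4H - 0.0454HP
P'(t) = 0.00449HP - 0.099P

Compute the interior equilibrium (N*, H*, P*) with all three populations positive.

N* ≈ 961, H* ≈ 22, P* ≈ 12.4

From dP/dt = 0: 0.00449H* = 0.099, so H* = 22.
From dN/dt = 0: 0.81(1 - N*/1170) = 0.00656·22, giving N* = 1170·(1 - 0.179) = 961.
From dH/dt = 0: 0.001·961 - 0.4 = 0.0454P*, so P* = 0.561/0.0454 = 12.4.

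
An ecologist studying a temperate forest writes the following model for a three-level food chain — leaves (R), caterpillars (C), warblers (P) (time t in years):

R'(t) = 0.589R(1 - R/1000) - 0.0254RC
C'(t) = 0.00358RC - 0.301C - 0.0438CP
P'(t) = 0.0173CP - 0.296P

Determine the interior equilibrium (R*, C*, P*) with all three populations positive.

From dP/dt = 0: 0.0173C* = 0.296, so C* = 17.1.
From dR/dt = 0: 0.589(1 - R*/1000) = 0.0254·17.1, giving R* = 1000·(1 - 0.738) = 262.
From dC/dt = 0: 0.00358·262 - 0.301 = 0.0438P*, so P* = 0.638/0.0438 = 14.6.

R* ≈ 262, C* ≈ 17.1, P* ≈ 14.6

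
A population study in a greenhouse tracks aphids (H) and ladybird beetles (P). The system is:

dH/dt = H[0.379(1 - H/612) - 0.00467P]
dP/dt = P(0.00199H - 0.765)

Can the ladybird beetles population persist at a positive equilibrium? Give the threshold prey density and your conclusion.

The predator equation gives dP/dt > 0 only when H > 0.765/0.00199 = 384.
Without the predator, H → K = 612. Since 612 > 384, the predator can invade and persist.

Threshold H = 384; K > 384, so yes, the predator persists.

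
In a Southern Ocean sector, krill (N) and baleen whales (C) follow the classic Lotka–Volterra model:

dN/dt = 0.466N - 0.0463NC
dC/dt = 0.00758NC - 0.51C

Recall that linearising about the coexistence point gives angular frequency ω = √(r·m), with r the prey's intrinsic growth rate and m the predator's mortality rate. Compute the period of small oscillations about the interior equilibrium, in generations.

T ≈ 12.9 generations

Here r = 0.466 and m = 0.51, so r·m = 0.238.
ω = √0.238 = 0.488 per generation, hence T = 2π/ω ≈ 12.9 generations.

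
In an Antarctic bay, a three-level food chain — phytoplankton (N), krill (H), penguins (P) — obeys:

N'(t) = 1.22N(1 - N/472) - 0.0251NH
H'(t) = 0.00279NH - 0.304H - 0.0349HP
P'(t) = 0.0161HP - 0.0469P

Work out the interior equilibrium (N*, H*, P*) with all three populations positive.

From dP/dt = 0: 0.0161H* = 0.0469, so H* = 2.91.
From dN/dt = 0: 1.22(1 - N*/472) = 0.0251·2.91, giving N* = 472·(1 - 0.0599) = 444.
From dH/dt = 0: 0.00279·444 - 0.304 = 0.0349P*, so P* = 0.934/0.0349 = 26.8.

N* ≈ 444, H* ≈ 2.91, P* ≈ 26.8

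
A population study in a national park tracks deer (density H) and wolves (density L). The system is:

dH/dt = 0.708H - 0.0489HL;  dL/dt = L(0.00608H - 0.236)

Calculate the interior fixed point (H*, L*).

Set dL/dt = 0 with L > 0: 0.00608H - 0.236 = 0, so H* = 0.236/0.00608 = 38.8.
Set dH/dt = 0 with H > 0: 0.708 - 0.0489L = 0, so L* = 0.708/0.0489 = 14.5.

H* ≈ 38.8, L* ≈ 14.5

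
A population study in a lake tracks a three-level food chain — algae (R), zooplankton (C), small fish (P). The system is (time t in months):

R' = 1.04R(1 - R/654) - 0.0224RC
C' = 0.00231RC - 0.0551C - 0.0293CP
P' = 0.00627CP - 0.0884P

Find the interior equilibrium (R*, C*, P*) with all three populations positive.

From dP/dt = 0: 0.00627C* = 0.0884, so C* = 14.1.
From dR/dt = 0: 1.04(1 - R*/654) = 0.0224·14.1, giving R* = 654·(1 - 0.304) = 455.
From dC/dt = 0: 0.00231·455 - 0.0551 = 0.0293P*, so P* = 0.997/0.0293 = 34.

R* ≈ 455, C* ≈ 14.1, P* ≈ 34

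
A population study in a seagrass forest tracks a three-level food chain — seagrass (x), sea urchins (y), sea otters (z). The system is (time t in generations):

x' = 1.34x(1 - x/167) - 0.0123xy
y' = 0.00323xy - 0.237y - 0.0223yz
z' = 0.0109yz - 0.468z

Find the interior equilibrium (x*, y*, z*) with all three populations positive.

From dz/dt = 0: 0.0109y* = 0.468, so y* = 42.9.
From dx/dt = 0: 1.34(1 - x*/167) = 0.0123·42.9, giving x* = 167·(1 - 0.394) = 101.
From dy/dt = 0: 0.00323·101 - 0.237 = 0.0223z*, so z* = 0.0898/0.0223 = 4.03.

x* ≈ 101, y* ≈ 42.9, z* ≈ 4.03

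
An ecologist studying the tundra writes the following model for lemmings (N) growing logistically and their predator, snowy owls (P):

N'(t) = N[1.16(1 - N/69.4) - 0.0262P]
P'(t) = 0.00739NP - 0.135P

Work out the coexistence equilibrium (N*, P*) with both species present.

N* ≈ 18.3, P* ≈ 32.6

From dP/dt = 0 with P > 0: 0.00739N* = 0.135, so N* = 18.3.
Substitute into dN/dt = 0: 1.16(1 - 18.3/69.4) = 0.0262P*.
The bracket is 0.737, giving P* = 0.855/0.0262 = 32.6.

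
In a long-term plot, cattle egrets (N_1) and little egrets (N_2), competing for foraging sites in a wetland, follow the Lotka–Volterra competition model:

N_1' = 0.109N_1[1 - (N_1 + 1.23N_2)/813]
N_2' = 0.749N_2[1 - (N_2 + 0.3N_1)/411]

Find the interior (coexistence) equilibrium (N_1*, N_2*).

N_1* ≈ 487, N_2* ≈ 265

Setting both brackets to zero gives the nullclines N_1 + 1.23N_2 = 813 and 0.3N_1 + N_2 = 411.
Substituting N_2 = 411 - 0.3N_1 into the first: N_1(1 - 1.23·0.3) = 813 - 1.23·411.
So N_1* = 307/0.631 = 487, and then N_2* = 411 - 0.3·487 = 265.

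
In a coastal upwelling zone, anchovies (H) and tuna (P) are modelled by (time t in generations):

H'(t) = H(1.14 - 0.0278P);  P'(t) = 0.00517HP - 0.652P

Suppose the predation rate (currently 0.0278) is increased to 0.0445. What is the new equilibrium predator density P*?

At the interior fixed point, setting dH/dt = 0 with H > 0 fixes P* = (prey growth rate)/(HP coefficient) — independent of the other coefficients.
With the change, P* = 1.14/0.0445 = 25.6; it falls from 41.

P* ≈ 25.6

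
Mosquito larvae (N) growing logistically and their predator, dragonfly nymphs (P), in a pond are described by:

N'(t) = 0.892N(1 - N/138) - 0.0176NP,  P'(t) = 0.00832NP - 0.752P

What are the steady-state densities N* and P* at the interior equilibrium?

From dP/dt = 0 with P > 0: 0.00832N* = 0.752, so N* = 90.4.
Substitute into dN/dt = 0: 0.892(1 - 90.4/138) = 0.0176P*.
The bracket is 0.345, giving P* = 0.308/0.0176 = 17.5.

N* ≈ 90.4, P* ≈ 17.5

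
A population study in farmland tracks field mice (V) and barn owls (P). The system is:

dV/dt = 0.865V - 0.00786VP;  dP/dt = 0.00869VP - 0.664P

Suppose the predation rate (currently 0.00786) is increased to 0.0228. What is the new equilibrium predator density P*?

P* ≈ 37.9

At the interior fixed point, setting dV/dt = 0 with V > 0 fixes P* = (prey growth rate)/(VP coefficient) — independent of the other coefficients.
With the change, P* = 0.865/0.0228 = 37.9; it falls from 110.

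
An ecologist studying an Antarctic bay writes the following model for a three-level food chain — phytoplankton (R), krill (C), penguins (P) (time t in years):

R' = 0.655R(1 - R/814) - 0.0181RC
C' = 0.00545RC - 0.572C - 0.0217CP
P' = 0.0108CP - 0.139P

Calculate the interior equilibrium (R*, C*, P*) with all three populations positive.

R* ≈ 524, C* ≈ 12.9, P* ≈ 105

From dP/dt = 0: 0.0108C* = 0.139, so C* = 12.9.
From dR/dt = 0: 0.655(1 - R*/814) = 0.0181·12.9, giving R* = 814·(1 - 0.356) = 524.
From dC/dt = 0: 0.00545·524 - 0.572 = 0.0217P*, so P* = 2.29/0.0217 = 105.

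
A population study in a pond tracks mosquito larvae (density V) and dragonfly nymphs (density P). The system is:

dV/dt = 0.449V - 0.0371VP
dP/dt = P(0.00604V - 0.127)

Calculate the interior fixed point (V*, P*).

Set dP/dt = 0 with P > 0: 0.00604V - 0.127 = 0, so V* = 0.127/0.00604 = 21.
Set dV/dt = 0 with V > 0: 0.449 - 0.0371P = 0, so P* = 0.449/0.0371 = 12.1.

V* ≈ 21, P* ≈ 12.1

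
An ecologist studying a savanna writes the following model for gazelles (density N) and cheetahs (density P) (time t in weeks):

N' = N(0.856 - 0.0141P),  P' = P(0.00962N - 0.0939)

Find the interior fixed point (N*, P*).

N* ≈ 9.76, P* ≈ 60.7

Set dP/dt = 0 with P > 0: 0.00962N - 0.0939 = 0, so N* = 0.0939/0.00962 = 9.76.
Set dN/dt = 0 with N > 0: 0.856 - 0.0141P = 0, so P* = 0.856/0.0141 = 60.7.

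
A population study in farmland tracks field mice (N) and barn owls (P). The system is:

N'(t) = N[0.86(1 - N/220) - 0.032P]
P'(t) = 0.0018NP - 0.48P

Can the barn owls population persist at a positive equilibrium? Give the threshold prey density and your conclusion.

Threshold N = 267; K < 267, so no, the predator goes extinct.

The predator equation gives dP/dt > 0 only when N > 0.48/0.0018 = 267.
Without the predator, N → K = 220. Since 220 < 267, the predator cannot invade.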